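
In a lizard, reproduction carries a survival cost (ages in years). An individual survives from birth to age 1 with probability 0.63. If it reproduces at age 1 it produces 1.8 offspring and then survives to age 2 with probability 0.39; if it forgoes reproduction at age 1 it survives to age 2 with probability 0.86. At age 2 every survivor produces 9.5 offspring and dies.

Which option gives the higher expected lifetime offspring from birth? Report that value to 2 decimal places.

breed at age 1: R₀ = 0.63 × (1.8 + 0.39 × 9.5) = 0.63 × 5.5050 = 3.4682
delay to age 2: R₀ = 0.63 × (0.86 × 9.5) = 0.63 × 8.1700 = 5.1471
Higher: delay to age 2 (5.1471).

5.15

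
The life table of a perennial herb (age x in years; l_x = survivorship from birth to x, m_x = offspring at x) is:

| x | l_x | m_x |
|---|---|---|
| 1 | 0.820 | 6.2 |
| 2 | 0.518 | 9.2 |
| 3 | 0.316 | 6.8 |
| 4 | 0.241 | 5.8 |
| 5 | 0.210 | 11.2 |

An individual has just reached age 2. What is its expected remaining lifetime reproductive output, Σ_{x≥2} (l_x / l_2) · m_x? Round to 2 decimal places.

l_2 = 0.518. Conditional survival from age 2 to x is l_x / l_2.
  x=2: (0.518/0.518) × 9.2 = 9.2000
  x=3: (0.316/0.518) × 6.8 = 4.1483
  x=4: (0.241/0.518) × 5.8 = 2.6985
  x=5: (0.210/0.518) × 11.2 = 4.5405
Sum = 9.2000 + 4.1483 + 2.6985 + 4.5405 = 20.5873

20.59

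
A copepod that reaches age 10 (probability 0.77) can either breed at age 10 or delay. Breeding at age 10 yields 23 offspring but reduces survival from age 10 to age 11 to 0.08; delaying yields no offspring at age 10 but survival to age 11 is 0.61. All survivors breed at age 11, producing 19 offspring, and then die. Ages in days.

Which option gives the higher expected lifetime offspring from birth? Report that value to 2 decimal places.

18.88

breed at age 10: R₀ = 0.77 × (23 + 0.08 × 19) = 0.77 × 24.5200 = 18.8804
delay to age 11: R₀ = 0.77 × (0.61 × 19) = 0.77 × 11.5900 = 8.9243
Higher: breed at age 10 (18.8804).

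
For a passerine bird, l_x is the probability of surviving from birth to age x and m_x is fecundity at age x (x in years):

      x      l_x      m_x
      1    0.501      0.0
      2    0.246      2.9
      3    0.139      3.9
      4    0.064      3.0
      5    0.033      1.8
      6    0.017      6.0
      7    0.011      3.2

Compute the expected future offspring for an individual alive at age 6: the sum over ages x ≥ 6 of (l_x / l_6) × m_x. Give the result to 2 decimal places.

l_6 = 0.017. Conditional survival from age 6 to x is l_x / l_6.
  x=6: (0.017/0.017) × 6.0 = 6.0000
  x=7: (0.011/0.017) × 3.2 = 2.0706
Sum = 6.0000 + 2.0706 = 8.0706

8.07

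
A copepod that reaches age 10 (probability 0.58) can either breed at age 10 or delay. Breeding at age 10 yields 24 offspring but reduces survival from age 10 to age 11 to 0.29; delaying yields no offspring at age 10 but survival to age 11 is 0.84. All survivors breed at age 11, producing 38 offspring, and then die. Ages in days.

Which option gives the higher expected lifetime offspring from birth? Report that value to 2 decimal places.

breed at age 10: R₀ = 0.58 × (24 + 0.29 × 38) = 0.58 × 35.0200 = 20.3116
delay to age 11: R₀ = 0.58 × (0.84 × 38) = 0.58 × 31.9200 = 18.5136
Higher: breed at age 10 (20.3116).

20.31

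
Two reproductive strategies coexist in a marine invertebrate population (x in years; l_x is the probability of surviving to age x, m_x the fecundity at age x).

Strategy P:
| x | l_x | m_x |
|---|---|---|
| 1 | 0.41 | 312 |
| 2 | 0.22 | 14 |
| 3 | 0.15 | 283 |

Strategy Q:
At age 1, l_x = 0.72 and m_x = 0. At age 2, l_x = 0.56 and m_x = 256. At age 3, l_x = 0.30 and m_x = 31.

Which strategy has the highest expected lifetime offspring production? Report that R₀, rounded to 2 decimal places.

173.45

Strategy P: R₀ = 0.41×312 + 0.22×14 + 0.15×283 = 173.4500
Strategy Q: R₀ = 0.72×0 + 0.56×256 + 0.30×31 = 152.6600
Highest R₀: strategy P with 173.4500.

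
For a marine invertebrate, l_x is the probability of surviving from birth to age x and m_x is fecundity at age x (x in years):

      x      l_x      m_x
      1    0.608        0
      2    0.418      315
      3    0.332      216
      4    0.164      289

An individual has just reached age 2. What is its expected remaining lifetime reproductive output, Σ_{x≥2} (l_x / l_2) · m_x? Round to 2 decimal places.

l_2 = 0.418. Conditional survival from age 2 to x is l_x / l_2.
  x=2: (0.418/0.418) × 315 = 315.0000
  x=3: (0.332/0.418) × 216 = 171.5598
  x=4: (0.164/0.418) × 289 = 113.3876
Sum = 315.0000 + 171.5598 + 113.3876 = 599.9474

599.95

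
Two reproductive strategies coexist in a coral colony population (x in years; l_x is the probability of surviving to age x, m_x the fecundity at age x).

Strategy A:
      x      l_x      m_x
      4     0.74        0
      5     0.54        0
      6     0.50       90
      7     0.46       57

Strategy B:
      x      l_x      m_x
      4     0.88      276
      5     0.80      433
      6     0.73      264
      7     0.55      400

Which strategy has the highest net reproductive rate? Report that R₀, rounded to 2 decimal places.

Strategy A: R₀ = 0.74×0 + 0.54×0 + 0.50×90 + 0.46×57 = 71.2200
Strategy B: R₀ = 0.88×276 + 0.80×433 + 0.73×264 + 0.55×400 = 1002.0000
Highest R₀: strategy B with 1002.0000.

1002.00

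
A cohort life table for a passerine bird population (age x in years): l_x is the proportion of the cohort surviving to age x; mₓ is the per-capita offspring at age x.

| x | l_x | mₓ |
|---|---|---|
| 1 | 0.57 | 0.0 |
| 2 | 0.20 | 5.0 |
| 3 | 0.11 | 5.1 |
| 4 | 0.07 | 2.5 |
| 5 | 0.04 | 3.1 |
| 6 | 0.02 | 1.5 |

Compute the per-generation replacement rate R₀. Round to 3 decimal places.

1.890

R₀ = Σ l_x mₓ:
  age 1: 0.57 × 0.0 = 0.0000
  age 2: 0.20 × 5.0 = 1.0000
  age 3: 0.11 × 5.1 = 0.5610
  age 4: 0.07 × 2.5 = 0.1750
  age 5: 0.04 × 3.1 = 0.1240
  age 6: 0.02 × 1.5 = 0.0300
R₀ = 0.0000 + 1.0000 + 0.5610 + 0.1750 + 0.1240 + 0.0300 = 1.8900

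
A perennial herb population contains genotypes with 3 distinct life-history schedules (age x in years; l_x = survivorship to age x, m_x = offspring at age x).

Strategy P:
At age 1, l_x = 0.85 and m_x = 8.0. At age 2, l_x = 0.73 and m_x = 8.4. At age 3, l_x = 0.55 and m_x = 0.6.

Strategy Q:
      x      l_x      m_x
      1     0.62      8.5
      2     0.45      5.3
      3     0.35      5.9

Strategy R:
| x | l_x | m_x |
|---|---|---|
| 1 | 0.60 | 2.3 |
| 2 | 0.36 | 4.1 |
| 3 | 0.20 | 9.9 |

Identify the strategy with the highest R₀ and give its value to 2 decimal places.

13.26

Strategy P: R₀ = 0.85×8.0 + 0.73×8.4 + 0.55×0.6 = 13.2620
Strategy Q: R₀ = 0.62×8.5 + 0.45×5.3 + 0.35×5.9 = 9.7200
Strategy R: R₀ = 0.60×2.3 + 0.36×4.1 + 0.20×9.9 = 4.8360
Highest R₀: strategy P with 13.2620.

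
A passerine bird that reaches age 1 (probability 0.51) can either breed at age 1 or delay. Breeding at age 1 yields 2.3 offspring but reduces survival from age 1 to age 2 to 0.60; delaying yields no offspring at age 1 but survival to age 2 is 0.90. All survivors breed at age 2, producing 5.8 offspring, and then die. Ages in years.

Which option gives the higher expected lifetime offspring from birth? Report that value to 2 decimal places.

2.95

breed at age 1: R₀ = 0.51 × (2.3 + 0.60 × 5.8) = 0.51 × 5.7800 = 2.9478
delay to age 2: R₀ = 0.51 × (0.90 × 5.8) = 0.51 × 5.2200 = 2.6622
Higher: breed at age 1 (2.9478).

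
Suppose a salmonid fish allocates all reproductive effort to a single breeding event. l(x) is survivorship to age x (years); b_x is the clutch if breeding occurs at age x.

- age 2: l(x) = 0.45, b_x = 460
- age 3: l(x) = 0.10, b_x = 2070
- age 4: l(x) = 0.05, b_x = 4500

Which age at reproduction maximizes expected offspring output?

4

Expected offspring if breeding at age x = l(x) × b_x:
  age 2: 0.45 × 460 = 207.000
  age 3: 0.10 × 2070 = 207.000
  age 4: 0.05 × 4500 = 225.000
Maximum at age 4 (225.000).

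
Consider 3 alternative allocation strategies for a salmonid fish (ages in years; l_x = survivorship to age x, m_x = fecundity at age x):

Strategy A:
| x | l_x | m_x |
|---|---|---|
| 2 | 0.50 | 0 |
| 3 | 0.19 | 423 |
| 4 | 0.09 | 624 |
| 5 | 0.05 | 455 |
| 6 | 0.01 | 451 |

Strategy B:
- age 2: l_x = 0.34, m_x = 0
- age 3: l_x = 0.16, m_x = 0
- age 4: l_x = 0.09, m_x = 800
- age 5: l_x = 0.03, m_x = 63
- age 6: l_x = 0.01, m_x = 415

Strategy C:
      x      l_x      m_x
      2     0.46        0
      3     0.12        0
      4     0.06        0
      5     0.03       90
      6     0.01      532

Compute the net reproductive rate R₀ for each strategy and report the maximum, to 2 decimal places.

163.79

Strategy A: R₀ = 0.50×0 + 0.19×423 + 0.09×624 + 0.05×455 + 0.01×451 = 163.7900
Strategy B: R₀ = 0.34×0 + 0.16×0 + 0.09×800 + 0.03×63 + 0.01×415 = 78.0400
Strategy C: R₀ = 0.46×0 + 0.12×0 + 0.06×0 + 0.03×90 + 0.01×532 = 8.0200
Highest R₀: strategy A with 163.7900.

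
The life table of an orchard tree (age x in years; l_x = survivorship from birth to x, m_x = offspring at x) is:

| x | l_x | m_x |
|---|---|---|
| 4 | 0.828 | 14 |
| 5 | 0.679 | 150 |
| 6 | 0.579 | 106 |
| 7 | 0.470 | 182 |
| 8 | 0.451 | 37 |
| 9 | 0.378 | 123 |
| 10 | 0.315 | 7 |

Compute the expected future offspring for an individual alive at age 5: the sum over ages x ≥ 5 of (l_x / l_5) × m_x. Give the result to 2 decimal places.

l_5 = 0.679. Conditional survival from age 5 to x is l_x / l_5.
  x=5: (0.679/0.679) × 150 = 150.0000
  x=6: (0.579/0.679) × 106 = 90.3888
  x=7: (0.470/0.679) × 182 = 125.9794
  x=8: (0.451/0.679) × 37 = 24.5758
  x=9: (0.378/0.679) × 123 = 68.4742
  x=10: (0.315/0.679) × 7 = 3.2474
Sum = 150.0000 + 90.3888 + 125.9794 + 24.5758 + 68.4742 + 3.2474 = 462.6657

462.67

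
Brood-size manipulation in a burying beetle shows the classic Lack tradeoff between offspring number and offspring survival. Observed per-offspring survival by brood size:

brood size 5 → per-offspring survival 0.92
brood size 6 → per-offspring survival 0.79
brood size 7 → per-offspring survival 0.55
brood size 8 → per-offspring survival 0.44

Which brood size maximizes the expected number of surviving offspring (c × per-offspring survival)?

6

Expected surviving offspring = c × s(c):
  c=5: 5 × 0.92 = 4.600
  c=6: 6 × 0.79 = 4.740
  c=7: 7 × 0.55 = 3.850
  c=8: 8 × 0.44 = 3.520
Maximum at c = 6 (4.740 surviving offspring).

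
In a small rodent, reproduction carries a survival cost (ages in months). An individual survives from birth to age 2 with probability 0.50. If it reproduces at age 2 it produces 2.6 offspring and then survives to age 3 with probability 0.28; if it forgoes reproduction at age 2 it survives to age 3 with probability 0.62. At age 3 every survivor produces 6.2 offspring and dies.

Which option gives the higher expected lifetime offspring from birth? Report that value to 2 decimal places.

breed at age 2: R₀ = 0.50 × (2.6 + 0.28 × 6.2) = 0.50 × 4.3360 = 2.1680
delay to age 3: R₀ = 0.50 × (0.62 × 6.2) = 0.50 × 3.8440 = 1.9220
Higher: breed at age 2 (2.1680).

2.17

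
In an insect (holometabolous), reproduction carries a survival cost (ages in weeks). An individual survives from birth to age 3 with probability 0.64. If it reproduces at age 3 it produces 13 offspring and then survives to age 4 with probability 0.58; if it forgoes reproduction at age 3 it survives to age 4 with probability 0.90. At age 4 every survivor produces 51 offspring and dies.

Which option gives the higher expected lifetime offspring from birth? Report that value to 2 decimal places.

29.38

breed at age 3: R₀ = 0.64 × (13 + 0.58 × 51) = 0.64 × 42.5800 = 27.2512
delay to age 4: R₀ = 0.64 × (0.90 × 51) = 0.64 × 45.9000 = 29.3760
Higher: delay to age 4 (29.3760).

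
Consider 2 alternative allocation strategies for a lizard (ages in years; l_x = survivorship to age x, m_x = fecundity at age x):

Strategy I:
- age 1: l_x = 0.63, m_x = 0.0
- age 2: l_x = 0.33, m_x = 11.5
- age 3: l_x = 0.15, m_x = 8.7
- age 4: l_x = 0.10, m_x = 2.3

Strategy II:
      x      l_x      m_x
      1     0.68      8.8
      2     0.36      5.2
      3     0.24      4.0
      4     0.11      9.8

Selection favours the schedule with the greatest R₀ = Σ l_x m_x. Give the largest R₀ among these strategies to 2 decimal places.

9.89

Strategy I: R₀ = 0.63×0.0 + 0.33×11.5 + 0.15×8.7 + 0.10×2.3 = 5.3300
Strategy II: R₀ = 0.68×8.8 + 0.36×5.2 + 0.24×4.0 + 0.11×9.8 = 9.8940
Highest R₀: strategy II with 9.8940.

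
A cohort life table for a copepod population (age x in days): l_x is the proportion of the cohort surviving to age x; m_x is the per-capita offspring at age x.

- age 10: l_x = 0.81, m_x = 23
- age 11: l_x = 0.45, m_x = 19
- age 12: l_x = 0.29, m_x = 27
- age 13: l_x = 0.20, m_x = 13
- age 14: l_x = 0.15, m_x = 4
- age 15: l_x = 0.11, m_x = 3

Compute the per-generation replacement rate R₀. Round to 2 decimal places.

38.54

R₀ = Σ l_x m_x:
  age 10: 0.81 × 23 = 18.6300
  age 11: 0.45 × 19 = 8.5500
  age 12: 0.29 × 27 = 7.8300
  age 13: 0.20 × 13 = 2.6000
  age 14: 0.15 × 4 = 0.6000
  age 15: 0.11 × 3 = 0.3300
R₀ = 18.6300 + 8.5500 + 7.8300 + 2.6000 + 0.6000 + 0.3300 = 38.5400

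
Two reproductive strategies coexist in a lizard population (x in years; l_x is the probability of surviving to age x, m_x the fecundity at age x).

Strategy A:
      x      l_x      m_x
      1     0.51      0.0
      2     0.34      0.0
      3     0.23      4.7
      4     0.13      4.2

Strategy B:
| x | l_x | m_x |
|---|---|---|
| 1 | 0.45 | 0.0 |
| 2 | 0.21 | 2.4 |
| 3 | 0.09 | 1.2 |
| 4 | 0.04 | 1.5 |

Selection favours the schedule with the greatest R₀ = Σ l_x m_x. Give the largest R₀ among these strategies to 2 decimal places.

1.63

Strategy A: R₀ = 0.51×0.0 + 0.34×0.0 + 0.23×4.7 + 0.13×4.2 = 1.6270
Strategy B: R₀ = 0.45×0.0 + 0.21×2.4 + 0.09×1.2 + 0.04×1.5 = 0.6720
Highest R₀: strategy A with 1.6270.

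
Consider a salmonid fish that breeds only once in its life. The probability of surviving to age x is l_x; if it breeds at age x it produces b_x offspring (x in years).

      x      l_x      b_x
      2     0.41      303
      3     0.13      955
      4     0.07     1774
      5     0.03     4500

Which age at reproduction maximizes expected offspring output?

5

Expected offspring if breeding at age x = l_x × b_x:
  age 2: 0.41 × 303 = 124.230
  age 3: 0.13 × 955 = 124.150
  age 4: 0.07 × 1774 = 124.180
  age 5: 0.03 × 4500 = 135.000
Maximum at age 5 (135.000).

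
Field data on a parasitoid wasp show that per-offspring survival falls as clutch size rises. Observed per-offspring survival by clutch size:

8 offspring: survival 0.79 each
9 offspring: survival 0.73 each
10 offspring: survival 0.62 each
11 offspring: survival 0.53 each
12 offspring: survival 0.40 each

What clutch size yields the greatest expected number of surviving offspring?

Expected surviving offspring = c × s(c):
  c=8: 8 × 0.79 = 6.320
  c=9: 9 × 0.73 = 6.570
  c=10: 10 × 0.62 = 6.200
  c=11: 11 × 0.53 = 5.830
  c=12: 12 × 0.40 = 4.800
Maximum at c = 9 (6.570 surviving offspring).

9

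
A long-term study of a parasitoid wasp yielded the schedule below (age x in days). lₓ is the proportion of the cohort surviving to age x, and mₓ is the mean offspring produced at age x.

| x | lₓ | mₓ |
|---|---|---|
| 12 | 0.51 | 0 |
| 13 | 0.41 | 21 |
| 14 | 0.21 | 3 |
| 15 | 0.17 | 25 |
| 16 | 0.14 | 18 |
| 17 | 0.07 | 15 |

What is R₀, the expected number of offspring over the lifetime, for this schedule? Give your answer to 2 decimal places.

17.06

R₀ = Σ lₓ mₓ:
  age 12: 0.51 × 0 = 0.0000
  age 13: 0.41 × 21 = 8.6100
  age 14: 0.21 × 3 = 0.6300
  age 15: 0.17 × 25 = 4.2500
  age 16: 0.14 × 18 = 2.5200
  age 17: 0.07 × 15 = 1.0500
R₀ = 0.0000 + 8.6100 + 0.6300 + 4.2500 + 2.5200 + 1.0500 = 17.0600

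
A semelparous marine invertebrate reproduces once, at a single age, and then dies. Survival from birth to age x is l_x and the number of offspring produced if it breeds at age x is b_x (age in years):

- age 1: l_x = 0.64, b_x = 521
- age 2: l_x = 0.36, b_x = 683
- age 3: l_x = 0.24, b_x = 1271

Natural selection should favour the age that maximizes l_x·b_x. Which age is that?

Expected offspring if breeding at age x = l_x × b_x:
  age 1: 0.64 × 521 = 333.440
  age 2: 0.36 × 683 = 245.880
  age 3: 0.24 × 1271 = 305.040
Maximum at age 1 (333.440).

1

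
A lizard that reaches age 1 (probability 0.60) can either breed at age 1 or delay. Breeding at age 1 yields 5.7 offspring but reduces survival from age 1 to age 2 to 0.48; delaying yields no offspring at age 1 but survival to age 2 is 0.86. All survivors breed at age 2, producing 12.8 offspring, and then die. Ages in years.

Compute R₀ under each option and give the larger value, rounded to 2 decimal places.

breed at age 1: R₀ = 0.60 × (5.7 + 0.48 × 12.8) = 0.60 × 11.8440 = 7.1064
delay to age 2: R₀ = 0.60 × (0.86 × 12.8) = 0.60 × 11.0080 = 6.6048
Higher: breed at age 1 (7.1064).

7.11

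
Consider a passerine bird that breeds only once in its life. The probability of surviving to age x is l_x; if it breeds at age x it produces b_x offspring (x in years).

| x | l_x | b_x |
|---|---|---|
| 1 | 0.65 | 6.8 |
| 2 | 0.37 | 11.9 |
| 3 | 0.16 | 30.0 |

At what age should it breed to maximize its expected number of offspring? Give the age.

Expected offspring if breeding at age x = l_x × b_x:
  age 1: 0.65 × 6.8 = 4.420
  age 2: 0.37 × 11.9 = 4.403
  age 3: 0.16 × 30.0 = 4.800
Maximum at age 3 (4.800).

3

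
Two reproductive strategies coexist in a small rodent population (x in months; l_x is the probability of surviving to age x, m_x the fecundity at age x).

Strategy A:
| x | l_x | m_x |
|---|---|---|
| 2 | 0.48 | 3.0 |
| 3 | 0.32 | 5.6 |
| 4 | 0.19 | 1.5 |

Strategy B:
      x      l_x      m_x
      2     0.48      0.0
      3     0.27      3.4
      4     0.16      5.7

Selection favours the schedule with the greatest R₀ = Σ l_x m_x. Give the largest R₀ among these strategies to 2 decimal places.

3.52

Strategy A: R₀ = 0.48×3.0 + 0.32×5.6 + 0.19×1.5 = 3.5170
Strategy B: R₀ = 0.48×0.0 + 0.27×3.4 + 0.16×5.7 = 1.8300
Highest R₀: strategy A with 3.5170.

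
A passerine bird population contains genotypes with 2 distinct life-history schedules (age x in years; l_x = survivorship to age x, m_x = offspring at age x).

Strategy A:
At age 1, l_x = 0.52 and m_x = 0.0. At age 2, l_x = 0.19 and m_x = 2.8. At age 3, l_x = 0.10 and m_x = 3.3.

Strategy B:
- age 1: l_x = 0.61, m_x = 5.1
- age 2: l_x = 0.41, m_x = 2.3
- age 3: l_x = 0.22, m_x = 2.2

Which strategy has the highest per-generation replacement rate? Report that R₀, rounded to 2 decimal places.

Strategy A: R₀ = 0.52×0.0 + 0.19×2.8 + 0.10×3.3 = 0.8620
Strategy B: R₀ = 0.61×5.1 + 0.41×2.3 + 0.22×2.2 = 4.5380
Highest R₀: strategy B with 4.5380.

4.54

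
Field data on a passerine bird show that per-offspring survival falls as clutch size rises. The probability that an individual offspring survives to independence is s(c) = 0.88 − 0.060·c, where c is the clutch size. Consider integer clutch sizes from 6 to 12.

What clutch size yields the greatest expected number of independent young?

Expected independent young = c × s(c):
  c=6: 6 × 0.520 = 3.120
  c=7: 7 × 0.460 = 3.220
  c=8: 8 × 0.400 = 3.200
  c=9: 9 × 0.340 = 3.060
  c=10: 10 × 0.280 = 2.800
  c=11: 11 × 0.220 = 2.420
  c=12: 12 × 0.160 = 1.920
Maximum at c = 7 (3.220 independent young).

7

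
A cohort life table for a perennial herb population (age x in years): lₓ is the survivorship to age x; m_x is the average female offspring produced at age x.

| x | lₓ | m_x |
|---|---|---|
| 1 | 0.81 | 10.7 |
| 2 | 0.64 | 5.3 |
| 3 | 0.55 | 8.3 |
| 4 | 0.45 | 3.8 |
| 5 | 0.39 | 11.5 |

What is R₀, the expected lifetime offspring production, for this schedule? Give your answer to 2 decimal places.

22.82

R₀ = Σ lₓ m_x:
  age 1: 0.81 × 10.7 = 8.6670
  age 2: 0.64 × 5.3 = 3.3920
  age 3: 0.55 × 8.3 = 4.5650
  age 4: 0.45 × 3.8 = 1.7100
  age 5: 0.39 × 11.5 = 4.4850
R₀ = 8.6670 + 3.3920 + 4.5650 + 1.7100 + 4.4850 = 22.8190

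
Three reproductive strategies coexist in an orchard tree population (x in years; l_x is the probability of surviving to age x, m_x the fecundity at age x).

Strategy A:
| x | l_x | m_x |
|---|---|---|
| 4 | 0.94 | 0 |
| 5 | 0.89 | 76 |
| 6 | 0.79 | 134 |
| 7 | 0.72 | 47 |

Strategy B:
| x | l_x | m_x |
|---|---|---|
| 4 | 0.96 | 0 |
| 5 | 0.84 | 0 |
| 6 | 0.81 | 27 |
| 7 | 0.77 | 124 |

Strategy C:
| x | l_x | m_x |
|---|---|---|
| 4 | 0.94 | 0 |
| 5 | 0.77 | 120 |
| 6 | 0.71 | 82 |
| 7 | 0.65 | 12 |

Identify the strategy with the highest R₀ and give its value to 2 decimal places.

207.34

Strategy A: R₀ = 0.94×0 + 0.89×76 + 0.79×134 + 0.72×47 = 207.3400
Strategy B: R₀ = 0.96×0 + 0.84×0 + 0.81×27 + 0.77×124 = 117.3500
Strategy C: R₀ = 0.94×0 + 0.77×120 + 0.71×82 + 0.65×12 = 158.4200
Highest R₀: strategy A with 207.3400.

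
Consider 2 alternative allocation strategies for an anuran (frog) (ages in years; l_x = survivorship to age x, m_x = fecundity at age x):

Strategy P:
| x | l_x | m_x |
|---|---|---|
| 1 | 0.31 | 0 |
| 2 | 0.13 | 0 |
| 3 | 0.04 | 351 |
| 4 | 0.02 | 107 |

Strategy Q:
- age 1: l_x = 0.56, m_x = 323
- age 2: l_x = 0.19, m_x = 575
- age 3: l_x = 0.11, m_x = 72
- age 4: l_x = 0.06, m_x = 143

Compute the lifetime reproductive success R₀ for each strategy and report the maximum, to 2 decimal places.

Strategy P: R₀ = 0.31×0 + 0.13×0 + 0.04×351 + 0.02×107 = 16.1800
Strategy Q: R₀ = 0.56×323 + 0.19×575 + 0.11×72 + 0.06×143 = 306.6300
Highest R₀: strategy Q with 306.6300.

306.63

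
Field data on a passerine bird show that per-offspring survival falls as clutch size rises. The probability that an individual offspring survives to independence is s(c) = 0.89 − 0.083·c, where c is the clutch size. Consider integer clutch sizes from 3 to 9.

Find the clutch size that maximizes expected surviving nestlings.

5

Expected surviving nestlings = c × s(c):
  c=3: 3 × 0.641 = 1.923
  c=4: 4 × 0.558 = 2.232
  c=5: 5 × 0.475 = 2.375
  c=6: 6 × 0.392 = 2.352
  c=7: 7 × 0.309 = 2.163
  c=8: 8 × 0.226 = 1.808
  c=9: 9 × 0.143 = 1.287
Maximum at c = 5 (2.375 surviving nestlings).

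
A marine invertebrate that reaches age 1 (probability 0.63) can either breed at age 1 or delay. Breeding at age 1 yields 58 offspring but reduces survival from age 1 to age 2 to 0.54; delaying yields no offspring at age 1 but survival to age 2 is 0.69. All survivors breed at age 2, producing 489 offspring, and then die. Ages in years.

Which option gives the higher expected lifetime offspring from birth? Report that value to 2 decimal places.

breed at age 1: R₀ = 0.63 × (58 + 0.54 × 489) = 0.63 × 322.0600 = 202.8978
delay to age 2: R₀ = 0.63 × (0.69 × 489) = 0.63 × 337.4100 = 212.5683
Higher: delay to age 2 (212.5683).

212.57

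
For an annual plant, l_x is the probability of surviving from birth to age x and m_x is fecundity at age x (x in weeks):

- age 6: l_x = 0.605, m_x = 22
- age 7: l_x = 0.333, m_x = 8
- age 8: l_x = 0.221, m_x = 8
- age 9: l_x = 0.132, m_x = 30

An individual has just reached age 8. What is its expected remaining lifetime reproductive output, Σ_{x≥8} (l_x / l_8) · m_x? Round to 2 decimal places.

l_8 = 0.221. Conditional survival from age 8 to x is l_x / l_8.
  x=8: (0.221/0.221) × 8 = 8.0000
  x=9: (0.132/0.221) × 30 = 17.9186
Sum = 8.0000 + 17.9186 = 25.9186

25.92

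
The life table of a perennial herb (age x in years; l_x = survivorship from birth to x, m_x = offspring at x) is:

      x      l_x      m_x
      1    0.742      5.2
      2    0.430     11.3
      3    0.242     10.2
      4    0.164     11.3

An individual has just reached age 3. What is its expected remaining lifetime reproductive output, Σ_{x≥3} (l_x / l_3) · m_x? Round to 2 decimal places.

17.86

l_3 = 0.242. Conditional survival from age 3 to x is l_x / l_3.
  x=3: (0.242/0.242) × 10.2 = 10.2000
  x=4: (0.164/0.242) × 11.3 = 7.6579
Sum = 10.2000 + 7.6579 = 17.8579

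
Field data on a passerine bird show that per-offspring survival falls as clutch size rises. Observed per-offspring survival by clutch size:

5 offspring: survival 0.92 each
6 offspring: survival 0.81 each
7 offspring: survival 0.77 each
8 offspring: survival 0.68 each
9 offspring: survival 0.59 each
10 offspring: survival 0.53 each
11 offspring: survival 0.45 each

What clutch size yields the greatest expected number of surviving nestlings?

Expected surviving nestlings = c × s(c):
  c=5: 5 × 0.92 = 4.600
  c=6: 6 × 0.81 = 4.860
  c=7: 7 × 0.77 = 5.390
  c=8: 8 × 0.68 = 5.440
  c=9: 9 × 0.59 = 5.310
  c=10: 10 × 0.53 = 5.300
  c=11: 11 × 0.45 = 4.950
Maximum at c = 8 (5.440 surviving nestlings).

8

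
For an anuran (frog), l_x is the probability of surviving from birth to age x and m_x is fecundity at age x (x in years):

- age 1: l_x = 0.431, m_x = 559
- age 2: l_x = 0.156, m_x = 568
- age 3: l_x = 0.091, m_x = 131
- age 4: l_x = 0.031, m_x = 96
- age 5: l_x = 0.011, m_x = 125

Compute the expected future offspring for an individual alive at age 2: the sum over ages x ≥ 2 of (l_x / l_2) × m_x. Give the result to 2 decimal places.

672.31

l_2 = 0.156. Conditional survival from age 2 to x is l_x / l_2.
  x=2: (0.156/0.156) × 568 = 568.0000
  x=3: (0.091/0.156) × 131 = 76.4167
  x=4: (0.031/0.156) × 96 = 19.0769
  x=5: (0.011/0.156) × 125 = 8.8141
Sum = 568.0000 + 76.4167 + 19.0769 + 8.8141 = 672.3077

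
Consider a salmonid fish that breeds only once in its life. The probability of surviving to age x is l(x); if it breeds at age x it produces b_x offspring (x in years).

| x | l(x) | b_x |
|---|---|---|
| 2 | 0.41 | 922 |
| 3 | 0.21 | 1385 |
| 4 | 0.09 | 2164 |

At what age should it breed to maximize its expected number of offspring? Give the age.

Expected offspring if breeding at age x = l(x) × b_x:
  age 2: 0.41 × 922 = 378.020
  age 3: 0.21 × 1385 = 290.850
  age 4: 0.09 × 2164 = 194.760
Maximum at age 2 (378.020).

2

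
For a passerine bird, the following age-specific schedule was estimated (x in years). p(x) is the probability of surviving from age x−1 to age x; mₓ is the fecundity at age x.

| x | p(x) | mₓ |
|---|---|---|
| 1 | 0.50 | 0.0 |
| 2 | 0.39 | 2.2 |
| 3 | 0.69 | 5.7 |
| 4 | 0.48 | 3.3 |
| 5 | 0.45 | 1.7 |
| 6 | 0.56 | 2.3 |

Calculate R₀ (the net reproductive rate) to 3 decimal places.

1.496

Survivorship from birth: l_x = p_1·p_2·…·p_x.
  l_1 = 0.50000
  l_2 = 0.19500
  l_3 = 0.13455
  l_4 = 0.06458
  l_5 = 0.02906
  l_6 = 0.01628
R₀ = Σ l_x mₓ:
  age 1: 0.50000 × 0.0 = 0.0000
  age 2: 0.19500 × 2.2 = 0.4290
  age 3: 0.13455 × 5.7 = 0.7669
  age 4: 0.06458 × 3.3 = 0.2131
  age 5: 0.02906 × 1.7 = 0.0494
  age 6: 0.01628 × 2.3 = 0.0374
R₀ = 0.0000 + 0.4290 + 0.7669 + 0.2131 + 0.0494 + 0.0374 = 1.4959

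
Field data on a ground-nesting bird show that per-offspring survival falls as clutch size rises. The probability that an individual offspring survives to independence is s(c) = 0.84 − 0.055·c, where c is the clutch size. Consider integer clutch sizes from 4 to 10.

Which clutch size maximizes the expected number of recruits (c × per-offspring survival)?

8

Expected recruits = c × s(c):
  c=4: 4 × 0.620 = 2.480
  c=5: 5 × 0.565 = 2.825
  c=6: 6 × 0.510 = 3.060
  c=7: 7 × 0.455 = 3.185
  c=8: 8 × 0.400 = 3.200
  c=9: 9 × 0.345 = 3.105
  c=10: 10 × 0.290 = 2.900
Maximum at c = 8 (3.200 recruits).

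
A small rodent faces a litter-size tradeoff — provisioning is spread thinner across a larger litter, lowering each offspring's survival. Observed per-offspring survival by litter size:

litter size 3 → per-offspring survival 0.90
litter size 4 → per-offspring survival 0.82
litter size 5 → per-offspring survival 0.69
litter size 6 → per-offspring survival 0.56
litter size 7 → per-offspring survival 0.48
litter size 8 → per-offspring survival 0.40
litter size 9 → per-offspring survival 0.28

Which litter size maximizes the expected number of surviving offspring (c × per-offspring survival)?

5

Expected surviving offspring = c × s(c):
  c=3: 3 × 0.90 = 2.700
  c=4: 4 × 0.82 = 3.280
  c=5: 5 × 0.69 = 3.450
  c=6: 6 × 0.56 = 3.360
  c=7: 7 × 0.48 = 3.360
  c=8: 8 × 0.40 = 3.200
  c=9: 9 × 0.28 = 2.520
Maximum at c = 5 (3.450 surviving offspring).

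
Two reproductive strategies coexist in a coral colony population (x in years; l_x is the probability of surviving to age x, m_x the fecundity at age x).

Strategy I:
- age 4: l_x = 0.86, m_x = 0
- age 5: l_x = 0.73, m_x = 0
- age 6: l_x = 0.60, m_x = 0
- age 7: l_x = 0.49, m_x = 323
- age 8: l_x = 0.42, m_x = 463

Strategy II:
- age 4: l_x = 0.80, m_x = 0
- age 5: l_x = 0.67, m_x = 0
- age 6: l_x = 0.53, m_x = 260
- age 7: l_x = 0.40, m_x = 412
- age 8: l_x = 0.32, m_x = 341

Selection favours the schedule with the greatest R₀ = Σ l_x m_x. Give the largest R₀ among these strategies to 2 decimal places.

411.72

Strategy I: R₀ = 0.86×0 + 0.73×0 + 0.60×0 + 0.49×323 + 0.42×463 = 352.7300
Strategy II: R₀ = 0.80×0 + 0.67×0 + 0.53×260 + 0.40×412 + 0.32×341 = 411.7200
Highest R₀: strategy II with 411.7200.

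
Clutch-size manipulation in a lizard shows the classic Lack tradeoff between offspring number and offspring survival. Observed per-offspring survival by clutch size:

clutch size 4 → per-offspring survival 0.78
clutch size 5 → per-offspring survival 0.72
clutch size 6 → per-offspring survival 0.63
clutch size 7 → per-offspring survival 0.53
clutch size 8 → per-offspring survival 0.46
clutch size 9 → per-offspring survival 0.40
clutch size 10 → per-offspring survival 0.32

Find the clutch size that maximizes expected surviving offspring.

Expected surviving offspring = c × s(c):
  c=4: 4 × 0.78 = 3.120
  c=5: 5 × 0.72 = 3.600
  c=6: 6 × 0.63 = 3.780
  c=7: 7 × 0.53 = 3.710
  c=8: 8 × 0.46 = 3.680
  c=9: 9 × 0.40 = 3.600
  c=10: 10 × 0.32 = 3.200
Maximum at c = 6 (3.780 surviving offspring).

6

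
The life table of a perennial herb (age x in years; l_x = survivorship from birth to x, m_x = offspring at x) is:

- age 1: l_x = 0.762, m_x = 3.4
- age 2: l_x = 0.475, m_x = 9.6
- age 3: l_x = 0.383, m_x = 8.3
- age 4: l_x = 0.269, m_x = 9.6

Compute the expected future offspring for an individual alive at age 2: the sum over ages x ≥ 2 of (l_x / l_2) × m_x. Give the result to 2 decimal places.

21.73

l_2 = 0.475. Conditional survival from age 2 to x is l_x / l_2.
  x=2: (0.475/0.475) × 9.6 = 9.6000
  x=3: (0.383/0.475) × 8.3 = 6.6924
  x=4: (0.269/0.475) × 9.6 = 5.4366
Sum = 9.6000 + 6.6924 + 5.4366 = 21.7291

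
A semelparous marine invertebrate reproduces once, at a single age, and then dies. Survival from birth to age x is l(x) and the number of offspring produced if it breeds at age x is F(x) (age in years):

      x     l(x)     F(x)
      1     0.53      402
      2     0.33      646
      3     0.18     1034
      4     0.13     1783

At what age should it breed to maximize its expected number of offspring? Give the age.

4

Expected offspring if breeding at age x = l(x) × F(x):
  age 1: 0.53 × 402 = 213.060
  age 2: 0.33 × 646 = 213.180
  age 3: 0.18 × 1034 = 186.120
  age 4: 0.13 × 1783 = 231.790
Maximum at age 4 (231.790).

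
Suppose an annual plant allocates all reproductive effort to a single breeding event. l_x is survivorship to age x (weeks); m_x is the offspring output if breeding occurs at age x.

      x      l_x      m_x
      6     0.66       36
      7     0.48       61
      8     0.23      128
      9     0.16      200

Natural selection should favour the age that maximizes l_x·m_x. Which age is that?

Expected offspring if breeding at age x = l_x × m_x:
  age 6: 0.66 × 36 = 23.760
  age 7: 0.48 × 61 = 29.280
  age 8: 0.23 × 128 = 29.440
  age 9: 0.16 × 200 = 32.000
Maximum at age 9 (32.000).

9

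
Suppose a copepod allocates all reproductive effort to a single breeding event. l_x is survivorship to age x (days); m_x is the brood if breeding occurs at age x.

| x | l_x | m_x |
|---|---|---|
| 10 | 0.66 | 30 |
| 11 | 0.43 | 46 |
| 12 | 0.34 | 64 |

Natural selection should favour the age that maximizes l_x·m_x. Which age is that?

Expected offspring if breeding at age x = l_x × m_x:
  age 10: 0.66 × 30 = 19.800
  age 11: 0.43 × 46 = 19.780
  age 12: 0.34 × 64 = 21.760
Maximum at age 12 (21.760).

12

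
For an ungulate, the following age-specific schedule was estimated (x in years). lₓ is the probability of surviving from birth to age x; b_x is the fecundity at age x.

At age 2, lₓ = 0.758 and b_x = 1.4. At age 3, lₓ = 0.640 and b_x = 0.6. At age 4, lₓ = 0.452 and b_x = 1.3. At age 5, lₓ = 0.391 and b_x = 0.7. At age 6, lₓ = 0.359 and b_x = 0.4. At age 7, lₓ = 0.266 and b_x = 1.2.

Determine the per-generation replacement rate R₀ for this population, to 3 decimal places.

2.769

R₀ = Σ lₓ b_x:
  age 2: 0.758 × 1.4 = 1.0612
  age 3: 0.640 × 0.6 = 0.3840
  age 4: 0.452 × 1.3 = 0.5876
  age 5: 0.391 × 0.7 = 0.2737
  age 6: 0.359 × 0.4 = 0.1436
  age 7: 0.266 × 1.2 = 0.3192
R₀ = 1.0612 + 0.3840 + 0.5876 + 0.2737 + 0.1436 + 0.3192 = 2.7693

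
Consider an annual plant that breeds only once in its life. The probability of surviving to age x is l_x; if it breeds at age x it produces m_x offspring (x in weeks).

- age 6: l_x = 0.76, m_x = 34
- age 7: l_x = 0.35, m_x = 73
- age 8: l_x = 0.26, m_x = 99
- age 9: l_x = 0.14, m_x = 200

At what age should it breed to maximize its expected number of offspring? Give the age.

Expected offspring if breeding at age x = l_x × m_x:
  age 6: 0.76 × 34 = 25.840
  age 7: 0.35 × 73 = 25.550
  age 8: 0.26 × 99 = 25.740
  age 9: 0.14 × 200 = 28.000
Maximum at age 9 (28.000).

9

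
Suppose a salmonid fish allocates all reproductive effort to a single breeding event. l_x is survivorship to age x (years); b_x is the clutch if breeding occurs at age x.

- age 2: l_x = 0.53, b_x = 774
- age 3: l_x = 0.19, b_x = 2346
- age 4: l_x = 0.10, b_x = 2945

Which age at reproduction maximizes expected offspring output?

Expected offspring if breeding at age x = l_x × b_x:
  age 2: 0.53 × 774 = 410.220
  age 3: 0.19 × 2346 = 445.740
  age 4: 0.10 × 2945 = 294.500
Maximum at age 3 (445.740).

3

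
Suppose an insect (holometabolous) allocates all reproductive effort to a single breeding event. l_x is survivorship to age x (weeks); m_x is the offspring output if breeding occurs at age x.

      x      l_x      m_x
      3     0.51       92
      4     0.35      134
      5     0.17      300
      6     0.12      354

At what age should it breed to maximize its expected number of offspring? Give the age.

Expected offspring if breeding at age x = l_x × m_x:
  age 3: 0.51 × 92 = 46.920
  age 4: 0.35 × 134 = 46.900
  age 5: 0.17 × 300 = 51.000
  age 6: 0.12 × 354 = 42.480
Maximum at age 5 (51.000).

5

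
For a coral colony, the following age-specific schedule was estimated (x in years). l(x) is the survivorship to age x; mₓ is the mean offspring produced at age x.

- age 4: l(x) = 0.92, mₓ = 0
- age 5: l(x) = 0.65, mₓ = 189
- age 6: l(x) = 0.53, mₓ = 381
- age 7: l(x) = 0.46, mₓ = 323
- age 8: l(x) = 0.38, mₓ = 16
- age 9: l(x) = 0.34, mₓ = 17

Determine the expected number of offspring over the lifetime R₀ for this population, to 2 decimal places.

R₀ = Σ l(x) mₓ:
  age 4: 0.92 × 0 = 0.0000
  age 5: 0.65 × 189 = 122.8500
  age 6: 0.53 × 381 = 201.9300
  age 7: 0.46 × 323 = 148.5800
  age 8: 0.38 × 16 = 6.0800
  age 9: 0.34 × 17 = 5.7800
R₀ = 0.0000 + 122.8500 + 201.9300 + 148.5800 + 6.0800 + 5.7800 = 485.2200

485.22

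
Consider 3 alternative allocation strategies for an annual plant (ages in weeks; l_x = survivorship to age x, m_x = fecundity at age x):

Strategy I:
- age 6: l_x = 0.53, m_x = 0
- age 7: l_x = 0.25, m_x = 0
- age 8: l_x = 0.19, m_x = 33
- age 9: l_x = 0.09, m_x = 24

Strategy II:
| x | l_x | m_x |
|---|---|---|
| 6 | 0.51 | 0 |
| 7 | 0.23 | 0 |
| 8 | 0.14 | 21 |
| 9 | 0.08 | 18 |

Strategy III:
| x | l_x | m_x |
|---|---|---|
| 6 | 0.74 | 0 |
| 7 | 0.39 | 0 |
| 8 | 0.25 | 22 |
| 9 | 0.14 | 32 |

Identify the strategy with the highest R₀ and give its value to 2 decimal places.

9.98

Strategy I: R₀ = 0.53×0 + 0.25×0 + 0.19×33 + 0.09×24 = 8.4300
Strategy II: R₀ = 0.51×0 + 0.23×0 + 0.14×21 + 0.08×18 = 4.3800
Strategy III: R₀ = 0.74×0 + 0.39×0 + 0.25×22 + 0.14×32 = 9.9800
Highest R₀: strategy III with 9.9800.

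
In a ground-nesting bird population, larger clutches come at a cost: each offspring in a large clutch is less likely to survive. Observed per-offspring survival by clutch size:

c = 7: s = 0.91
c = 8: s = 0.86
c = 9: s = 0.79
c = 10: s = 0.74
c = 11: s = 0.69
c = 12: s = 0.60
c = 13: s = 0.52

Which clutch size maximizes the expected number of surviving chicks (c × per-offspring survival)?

11

Expected surviving chicks = c × s(c):
  c=7: 7 × 0.91 = 6.370
  c=8: 8 × 0.86 = 6.880
  c=9: 9 × 0.79 = 7.110
  c=10: 10 × 0.74 = 7.400
  c=11: 11 × 0.69 = 7.590
  c=12: 12 × 0.60 = 7.200
  c=13: 13 × 0.52 = 6.760
Maximum at c = 11 (7.590 surviving chicks).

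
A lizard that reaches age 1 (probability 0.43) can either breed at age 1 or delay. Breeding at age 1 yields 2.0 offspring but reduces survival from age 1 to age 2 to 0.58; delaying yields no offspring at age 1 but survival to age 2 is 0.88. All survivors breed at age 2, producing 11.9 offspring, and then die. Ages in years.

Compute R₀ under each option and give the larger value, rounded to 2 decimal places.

4.50

breed at age 1: R₀ = 0.43 × (2.0 + 0.58 × 11.9) = 0.43 × 8.9020 = 3.8279
delay to age 2: R₀ = 0.43 × (0.88 × 11.9) = 0.43 × 10.4720 = 4.5030
Higher: delay to age 2 (4.5030).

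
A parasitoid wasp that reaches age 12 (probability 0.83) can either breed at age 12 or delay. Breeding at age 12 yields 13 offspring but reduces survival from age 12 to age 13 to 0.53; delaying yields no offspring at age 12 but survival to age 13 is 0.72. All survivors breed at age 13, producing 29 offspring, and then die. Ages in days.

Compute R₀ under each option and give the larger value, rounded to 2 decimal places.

breed at age 12: R₀ = 0.83 × (13 + 0.53 × 29) = 0.83 × 28.3700 = 23.5471
delay to age 13: R₀ = 0.83 × (0.72 × 29) = 0.83 × 20.8800 = 17.3304
Higher: breed at age 12 (23.5471).

23.55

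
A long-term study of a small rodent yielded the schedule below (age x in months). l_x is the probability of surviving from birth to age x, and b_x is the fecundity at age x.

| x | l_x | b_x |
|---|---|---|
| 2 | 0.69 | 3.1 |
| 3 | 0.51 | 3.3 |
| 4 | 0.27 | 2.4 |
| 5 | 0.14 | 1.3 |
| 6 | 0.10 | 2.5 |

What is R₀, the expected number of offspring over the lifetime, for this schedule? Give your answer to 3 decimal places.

R₀ = Σ l_x b_x:
  age 2: 0.69 × 3.1 = 2.1390
  age 3: 0.51 × 3.3 = 1.6830
  age 4: 0.27 × 2.4 = 0.6480
  age 5: 0.14 × 1.3 = 0.1820
  age 6: 0.10 × 2.5 = 0.2500
R₀ = 2.1390 + 1.6830 + 0.6480 + 0.1820 + 0.2500 = 4.9020

4.902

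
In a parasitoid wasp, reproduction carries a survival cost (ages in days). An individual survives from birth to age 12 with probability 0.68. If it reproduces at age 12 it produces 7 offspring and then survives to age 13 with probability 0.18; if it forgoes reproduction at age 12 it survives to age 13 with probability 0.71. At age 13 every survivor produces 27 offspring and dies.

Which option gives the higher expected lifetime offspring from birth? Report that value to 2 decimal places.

13.04

breed at age 12: R₀ = 0.68 × (7 + 0.18 × 27) = 0.68 × 11.8600 = 8.0648
delay to age 13: R₀ = 0.68 × (0.71 × 27) = 0.68 × 19.1700 = 13.0356
Higher: delay to age 13 (13.0356).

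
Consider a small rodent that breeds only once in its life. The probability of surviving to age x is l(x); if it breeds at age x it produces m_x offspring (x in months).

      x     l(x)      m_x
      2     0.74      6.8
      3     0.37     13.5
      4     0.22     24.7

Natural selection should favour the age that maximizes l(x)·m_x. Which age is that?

Expected offspring if breeding at age x = l(x) × m_x:
  age 2: 0.74 × 6.8 = 5.032
  age 3: 0.37 × 13.5 = 4.995
  age 4: 0.22 × 24.7 = 5.434
Maximum at age 4 (5.434).

4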